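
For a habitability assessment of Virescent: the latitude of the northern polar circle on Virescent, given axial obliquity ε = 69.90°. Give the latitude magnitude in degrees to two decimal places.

20.10°

The polar circle is the lowest latitude that experiences at least one full rotation of continuous daylight at the northern-summer solstice; it lies at |ϕ| = 90° − ε = 90° − 69.90° = 20.10°.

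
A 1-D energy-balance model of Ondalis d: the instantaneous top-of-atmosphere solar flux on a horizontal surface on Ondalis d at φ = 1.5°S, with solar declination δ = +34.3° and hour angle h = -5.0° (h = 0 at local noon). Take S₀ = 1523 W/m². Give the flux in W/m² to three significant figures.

cos θ_z = sin φ sin δ + cos φ cos δ cos h = -0.014751 + 0.822673 = 0.807922.
Flux = S₀ · cos θ_z = 1523 × 0.807922 = 1230 W/m².

1.23e+03 W/m²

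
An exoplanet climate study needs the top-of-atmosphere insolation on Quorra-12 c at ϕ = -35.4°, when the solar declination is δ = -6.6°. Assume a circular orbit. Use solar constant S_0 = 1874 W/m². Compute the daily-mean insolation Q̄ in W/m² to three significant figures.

Q̄ ≈ 547 W/m²

cos h₀ = −tan(-35.4°) tan(-6.600°) = -0.0822, h₀ = 1.6531 rad.
Bracket: h₀ sin ϕ sin δ + cos ϕ cos δ sin h₀ = 1.6531×-0.57928×-0.11494 + 0.81513×0.99337×0.99661 = 0.110067 + 0.806981 = 0.917048.
Q̄ = (S_0/π) × [bracket] = (1874/π) × 0.917048 = 547.0 W/m².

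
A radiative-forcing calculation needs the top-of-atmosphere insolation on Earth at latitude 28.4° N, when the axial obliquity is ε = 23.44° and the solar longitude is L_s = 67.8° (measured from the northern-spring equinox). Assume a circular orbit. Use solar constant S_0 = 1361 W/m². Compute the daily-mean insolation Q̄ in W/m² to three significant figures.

Q̄ ≈ 482 W/m²

Solar declination: sin δ = sin ε · sin L_s = sin 23.44° × sin 67.8° = 0.36830, so δ = +21.611°.
cos h₀ = −tan(+28.4°) tan(+21.611°) = -0.2142, h₀ = 1.7867 rad.
Bracket: h₀ sin ϕ sin δ + cos ϕ cos δ sin h₀ = 1.7867×0.47562×0.36830 + 0.87965×0.92971×0.97679 = 0.312978 + 0.798838 = 1.111816.
Q̄ = (S_0/π) × [bracket] = (1361/π) × 1.111816 = 481.7 W/m².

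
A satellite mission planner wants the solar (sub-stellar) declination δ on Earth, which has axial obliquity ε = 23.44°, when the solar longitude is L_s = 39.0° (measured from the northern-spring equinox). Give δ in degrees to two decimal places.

sin δ = sin ε · sin L_s = sin 23.44° × sin 39.0° = 0.250336.
δ = arcsin(0.250336) = +14.50°.

δ = +14.50°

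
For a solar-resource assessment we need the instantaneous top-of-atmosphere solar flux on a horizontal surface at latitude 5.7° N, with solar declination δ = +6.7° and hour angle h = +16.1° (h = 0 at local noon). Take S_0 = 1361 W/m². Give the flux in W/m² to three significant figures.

cos θ_z = sin ϕ sin δ + cos ϕ cos δ cos h = 0.011588 + 0.949500 = 0.961088.
Flux = S_0 · cos θ_z = 1361 × 0.961088 = 1308 W/m².

1.31e+03 W/m²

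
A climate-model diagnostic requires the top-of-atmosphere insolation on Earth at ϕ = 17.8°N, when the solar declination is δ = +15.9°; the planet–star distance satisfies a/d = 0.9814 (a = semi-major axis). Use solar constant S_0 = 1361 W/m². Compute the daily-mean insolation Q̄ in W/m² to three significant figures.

Q̄ ≈ 439 W/m²

cos h₀ = −tan(+17.8°) tan(+15.900°) = -0.0915, h₀ = 1.6624 rad.
Bracket: h₀ sin ϕ sin δ + cos ϕ cos δ sin h₀ = 1.6624×0.30570×0.27396 + 0.95213×0.96174×0.99581 = 0.139225 + 0.911865 = 1.051090.
Inverse-square distance factor (a/d)² = 0.9814² = 0.963146.
Q̄ = (S_0/π) × 0.963146 × [bracket] = (1361/π) × 0.963146 × 1.051090 = 438.6 W/m².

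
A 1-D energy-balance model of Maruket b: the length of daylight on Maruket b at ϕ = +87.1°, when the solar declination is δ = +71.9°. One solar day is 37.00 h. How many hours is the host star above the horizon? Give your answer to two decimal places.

Sunrise equation: cos h₀ = −tan ϕ · tan δ = -60.3955 ≤ −1, so the host star never sets (polar day) and h₀ = π.
Daylight = 2h₀/(2π) × 37.00 h = (3.1416/π) × 37.00 = 37.00 h.

37.00 h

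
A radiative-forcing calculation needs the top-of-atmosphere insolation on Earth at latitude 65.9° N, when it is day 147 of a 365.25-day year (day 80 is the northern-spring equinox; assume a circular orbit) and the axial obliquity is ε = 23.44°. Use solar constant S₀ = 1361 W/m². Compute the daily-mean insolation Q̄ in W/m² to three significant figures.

Q̄ ≈ 459 W/m²

Solar longitude: λ_s = 360° × (147 − 80)/365.25 = 66.037°.
sin δ = sin 23.44° × sin 66.037° = 0.36350, so δ = +21.315°.
cos H₀ = −tan(+65.9°) tan(+21.315°) = -0.8723, H₀ = 2.6307 rad.
Bracket: H₀ sin φ sin δ + cos φ cos δ sin H₀ = 2.6307×0.91283×0.36350 + 0.40833×0.93159×0.48899 = 0.872902 + 0.186010 = 1.058912.
Q̄ = (S₀/π) × [bracket] = (1361/π) × 1.058912 = 458.7 W/m².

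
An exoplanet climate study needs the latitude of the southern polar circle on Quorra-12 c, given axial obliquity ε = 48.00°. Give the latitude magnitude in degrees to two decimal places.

42.00°

The polar circle is the lowest latitude that experiences at least one full rotation of continuous darkness at the northern-summer solstice; it lies at |φ| = 90° − ε = 90° − 48.00° = 42.00°.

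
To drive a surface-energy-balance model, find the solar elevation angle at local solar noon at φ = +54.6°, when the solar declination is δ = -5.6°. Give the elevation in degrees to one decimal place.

At local noon the hour angle is zero, so the zenith angle equals |φ − δ| = |+54.6° − (-5.600°)| = 60.200°.
Elevation = 90° − 60.200° = 29.8°.

29.8°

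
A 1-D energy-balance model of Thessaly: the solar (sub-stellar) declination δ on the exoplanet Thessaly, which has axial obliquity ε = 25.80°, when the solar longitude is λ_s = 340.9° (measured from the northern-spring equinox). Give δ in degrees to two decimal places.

δ = -8.19°

sin δ = sin ε · sin λ_s = sin 25.80° × sin 340.9° = -0.142415.
δ = arcsin(-0.142415) = -8.19°.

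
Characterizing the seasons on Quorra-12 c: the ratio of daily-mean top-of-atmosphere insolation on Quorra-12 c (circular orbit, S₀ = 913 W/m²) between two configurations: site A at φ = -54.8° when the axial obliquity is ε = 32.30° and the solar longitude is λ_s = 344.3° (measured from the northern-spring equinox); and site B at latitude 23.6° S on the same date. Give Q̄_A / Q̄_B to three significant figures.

— Configuration A (φ=-54.8°):
Solar declination: sin δ = sin ε · sin λ_s = sin 32.30° × sin 344.3° = -0.14460, so δ = -8.314°.
cos H₀ = −tan(-54.8°) tan(-8.314°) = -0.2072, H₀ = 1.7795 rad.
Bracket: H₀ sin φ sin δ + cos φ cos δ sin H₀ = 1.7795×-0.81714×-0.14460 + 0.57643×0.98949×0.97831 = 0.210263 + 0.558000 = 0.768263.
Q̄ = (S₀/π) × [bracket] = (913/π) × 0.768263 = 223.27 W/m².
— Configuration B (φ=-23.6°):
cos H₀ = −tan(-23.6°) tan(-8.314°) = -0.0638, H₀ = 1.6347 rad.
Bracket: H₀ sin φ sin δ + cos φ cos δ sin H₀ = 1.6347×-0.40035×-0.14460 + 0.91636×0.98949×0.99796 = 0.094634 + 0.904879 = 0.999513.
Q̄ = (S₀/π) × [bracket] = (913/π) × 0.999513 = 290.48 W/m².
Ratio Q̄_A / Q̄_B = 223.27 / 290.48 = 0.7686.

Q̄_A / Q̄_B ≈ 0.769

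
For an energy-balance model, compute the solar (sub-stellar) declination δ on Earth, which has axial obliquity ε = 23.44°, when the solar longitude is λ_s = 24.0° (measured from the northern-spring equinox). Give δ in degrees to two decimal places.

δ = +9.31°

sin δ = sin ε · sin λ_s = sin 23.44° × sin 24.0° = 0.161795.
δ = arcsin(0.161795) = +9.31°.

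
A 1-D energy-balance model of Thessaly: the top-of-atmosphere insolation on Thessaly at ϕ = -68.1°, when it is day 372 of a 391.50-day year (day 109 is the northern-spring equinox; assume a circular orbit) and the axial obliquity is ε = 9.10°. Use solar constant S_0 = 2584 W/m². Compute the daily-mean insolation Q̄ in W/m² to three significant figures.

Q̄ ≈ 490 W/m²

Solar longitude: L_s = 360° × (372 − 109)/391.50 = 241.839°.
sin δ = sin 9.10° × sin 241.839° = -0.13944, so δ = -8.015°.
cos h₀ = −tan(-68.1°) tan(-8.015°) = -0.3503, h₀ = 1.9287 rad.
Bracket: h₀ sin ϕ sin δ + cos ϕ cos δ sin h₀ = 1.9287×-0.92784×-0.13944 + 0.37299×0.99023×0.93664 = 0.249531 + 0.345944 = 0.595475.
Q̄ = (S_0/π) × [bracket] = (2584/π) × 0.595475 = 489.8 W/m².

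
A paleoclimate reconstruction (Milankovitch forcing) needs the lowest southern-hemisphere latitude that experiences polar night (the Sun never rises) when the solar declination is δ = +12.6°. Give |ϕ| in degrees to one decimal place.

|ϕ| = 77.4°

Polar night requires cos h₀ = −tan ϕ tan δ ≥ 1, i.e. tan ϕ tan δ ≤ −1.
The boundary is |tan ϕ| · |tan δ| = 1, so |ϕ| = 90° − |δ| = 90° − 12.6° = 77.4° in the southern hemisphere.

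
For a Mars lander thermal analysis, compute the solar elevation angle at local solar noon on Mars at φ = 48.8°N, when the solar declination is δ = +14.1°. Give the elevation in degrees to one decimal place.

55.3°

At local noon the hour angle is zero, so the zenith angle equals |φ − δ| = |+48.8° − (+14.100°)| = 34.700°.
Elevation = 90° − 34.700° = 55.3°.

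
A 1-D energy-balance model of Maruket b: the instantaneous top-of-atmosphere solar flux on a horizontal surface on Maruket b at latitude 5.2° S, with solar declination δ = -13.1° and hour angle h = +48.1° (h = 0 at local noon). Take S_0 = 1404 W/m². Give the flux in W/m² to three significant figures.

938 W/m²

cos θ_z = sin ϕ sin δ + cos ϕ cos δ cos h = 0.020542 + 0.647776 = 0.668318.
Flux = S_0 · cos θ_z = 1404 × 0.668318 = 938.3 W/m².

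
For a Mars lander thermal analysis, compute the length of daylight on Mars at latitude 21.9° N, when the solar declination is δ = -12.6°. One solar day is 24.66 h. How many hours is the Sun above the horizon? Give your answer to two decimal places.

11.62 h

cos H₀ = −tan φ · tan δ = −tan(+21.9°) × tan(-12.600°) = 0.0899, so H₀ = 1.4808 rad = 84.84°.
Daylight = 2H₀/(2π) × 24.66 h = (1.4808/π) × 24.66 = 11.62 h.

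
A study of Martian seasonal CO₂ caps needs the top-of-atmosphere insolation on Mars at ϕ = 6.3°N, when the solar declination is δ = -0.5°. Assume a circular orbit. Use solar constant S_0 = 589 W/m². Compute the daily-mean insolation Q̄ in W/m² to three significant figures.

Q̄ ≈ 186 W/m²

cos h₀ = −tan(+6.3°) tan(-0.500°) = 0.0010, h₀ = 1.5698 rad.
Bracket: h₀ sin ϕ sin δ + cos ϕ cos δ sin h₀ = 1.5698×0.10973×-0.00873 + 0.99396×0.99996×1.00000 = -0.001504 + 0.993920 = 0.992416.
Q̄ = (S_0/π) × [bracket] = (589/π) × 0.992416 = 186.1 W/m².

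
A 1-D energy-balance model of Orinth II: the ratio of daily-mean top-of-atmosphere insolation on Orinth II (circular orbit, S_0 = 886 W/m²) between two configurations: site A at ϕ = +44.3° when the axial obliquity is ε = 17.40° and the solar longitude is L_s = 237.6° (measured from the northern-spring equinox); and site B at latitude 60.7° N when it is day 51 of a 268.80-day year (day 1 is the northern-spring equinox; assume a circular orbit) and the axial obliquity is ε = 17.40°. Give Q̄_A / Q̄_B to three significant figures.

— Configuration A (ϕ=+44.3°):
Solar declination: sin δ = sin ε · sin L_s = sin 17.40° × sin 237.6° = -0.25249, so δ = -14.625°.
cos h₀ = −tan(+44.3°) tan(-14.625°) = 0.2546, h₀ = 1.3133 rad.
Bracket: h₀ sin ϕ sin δ + cos ϕ cos δ sin h₀ = 1.3133×0.69842×-0.25249 + 0.71569×0.96760×0.96703 = -0.231593 + 0.669670 = 0.438077.
Q̄ = (S_0/π) × [bracket] = (886/π) × 0.438077 = 123.55 W/m².
— Configuration B (ϕ=+60.7°):
Solar longitude: L_s = 360° × (51 − 1)/268.80 = 66.964°.
sin δ = sin 17.40° × sin 66.964° = 0.27520, so δ = +15.974°.
cos h₀ = −tan(+60.7°) tan(+15.974°) = -0.5101, h₀ = 2.1061 rad.
Bracket: h₀ sin ϕ sin δ + cos ϕ cos δ sin h₀ = 2.1061×0.87207×0.27520 + 0.48938×0.96139×0.86012 = 0.505451 + 0.404674 = 0.910125.
Q̄ = (S_0/π) × [bracket] = (886/π) × 0.910125 = 256.68 W/m².
Ratio Q̄_A / Q̄_B = 123.55 / 256.68 = 0.4813.

Q̄_A / Q̄_B ≈ 0.481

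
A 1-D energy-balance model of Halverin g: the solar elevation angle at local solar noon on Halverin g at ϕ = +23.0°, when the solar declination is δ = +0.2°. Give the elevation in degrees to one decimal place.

At local noon the hour angle is zero, so the zenith angle equals |ϕ − δ| = |+23.0° − (+0.200°)| = 22.800°.
Elevation = 90° − 22.800° = 67.2°.

67.2°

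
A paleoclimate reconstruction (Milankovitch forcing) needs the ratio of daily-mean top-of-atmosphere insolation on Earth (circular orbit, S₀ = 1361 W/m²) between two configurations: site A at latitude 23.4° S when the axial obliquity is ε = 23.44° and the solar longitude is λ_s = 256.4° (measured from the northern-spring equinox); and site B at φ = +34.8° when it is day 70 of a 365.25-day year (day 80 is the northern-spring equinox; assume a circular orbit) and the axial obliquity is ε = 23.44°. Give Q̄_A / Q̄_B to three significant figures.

Q̄_A / Q̄_B ≈ 1.45

— Configuration A (φ=-23.4°):
Solar declination: sin δ = sin ε · sin λ_s = sin 23.44° × sin 256.4° = -0.38663, so δ = -22.745°.
cos H₀ = −tan(-23.4°) tan(-22.745°) = -0.1814, H₀ = 1.7532 rad.
Bracket: H₀ sin φ sin δ + cos φ cos δ sin H₀ = 1.7532×-0.39715×-0.38663 + 0.91775×0.92223×0.98341 = 0.269204 + 0.832335 = 1.101539.
Q̄ = (S₀/π) × [bracket] = (1361/π) × 1.101539 = 477.21 W/m².
— Configuration B (φ=+34.8°):
Solar longitude: λ_s = 360° × (70 − 80)/365.25 = -9.856°, i.e. -9.856° + 360° = 350.144°.
sin δ = sin 23.44° × sin 350.144° = -0.06809, so δ = -3.904°.
cos H₀ = −tan(+34.8°) tan(-3.904°) = 0.0474, H₀ = 1.5233 rad.
Bracket: H₀ sin φ sin δ + cos φ cos δ sin H₀ = 1.5233×0.57071×-0.06809 + 0.82115×0.99768×0.99887 = -0.059195 + 0.818319 = 0.759124.
Q̄ = (S₀/π) × [bracket] = (1361/π) × 0.759124 = 328.87 W/m².
Ratio Q̄_A / Q̄_B = 477.21 / 328.87 = 1.451.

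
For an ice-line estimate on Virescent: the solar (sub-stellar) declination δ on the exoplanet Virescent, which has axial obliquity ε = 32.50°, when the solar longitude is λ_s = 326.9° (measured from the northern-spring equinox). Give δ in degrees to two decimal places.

sin δ = sin ε · sin λ_s = sin 32.50° × sin 326.9° = -0.293420.
δ = arcsin(-0.293420) = -17.06°.

δ = -17.06°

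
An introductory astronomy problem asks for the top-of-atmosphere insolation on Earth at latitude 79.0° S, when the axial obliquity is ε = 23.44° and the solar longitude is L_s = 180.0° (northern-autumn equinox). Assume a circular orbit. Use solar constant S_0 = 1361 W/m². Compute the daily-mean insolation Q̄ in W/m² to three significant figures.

Q̄ ≈ 82.7 W/m²

Solar declination: sin δ = sin ε · sin L_s = sin 23.44° × sin 180.0° = 0.00000, so δ = +0.000°.
cos h₀ = −tan(-79.0°) tan(+0.000°) = 0.0000, h₀ = 1.5708 rad.
Bracket: h₀ sin ϕ sin δ + cos ϕ cos δ sin h₀ = 1.5708×-0.98163×0.00000 + 0.19081×1.00000×1.00000 = -0.000000 + 0.190810 = 0.190810.
Q̄ = (S_0/π) × [bracket] = (1361/π) × 0.190810 = 82.66 W/m².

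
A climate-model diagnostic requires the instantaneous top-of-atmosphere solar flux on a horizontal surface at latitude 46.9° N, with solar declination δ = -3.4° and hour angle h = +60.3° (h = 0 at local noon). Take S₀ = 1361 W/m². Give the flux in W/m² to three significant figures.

401 W/m²

cos θ_z = sin φ sin δ + cos φ cos δ cos h = -0.043303 + 0.337938 = 0.294635.
Flux = S₀ · cos θ_z = 1361 × 0.294635 = 401.0 W/m².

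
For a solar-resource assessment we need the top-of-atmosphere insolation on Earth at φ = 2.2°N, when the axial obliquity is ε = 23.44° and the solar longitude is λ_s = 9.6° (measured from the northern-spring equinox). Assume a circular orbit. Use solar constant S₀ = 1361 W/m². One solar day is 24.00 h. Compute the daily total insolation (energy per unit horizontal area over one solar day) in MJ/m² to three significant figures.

Solar declination: sin δ = sin ε · sin λ_s = sin 23.44° × sin 9.6° = 0.06634, so δ = +3.804°.
cos H₀ = −tan(+2.2°) tan(+3.804°) = -0.0026, H₀ = 1.5734 rad.
Bracket: H₀ sin φ sin δ + cos φ cos δ sin H₀ = 1.5734×0.03839×0.06634 + 0.99926×0.99780×1.00000 = 0.004007 + 0.997062 = 1.001069.
Q̄ = (S₀/π) × [bracket] = (1361/π) × 1.001069 = 433.68 W/m².
Daily total = Q̄ × 24.00 h × 3600 s/h = 433.68 × 24.00 × 3600 / 10⁶ = 37.47 MJ/m².

37.5 MJ/m²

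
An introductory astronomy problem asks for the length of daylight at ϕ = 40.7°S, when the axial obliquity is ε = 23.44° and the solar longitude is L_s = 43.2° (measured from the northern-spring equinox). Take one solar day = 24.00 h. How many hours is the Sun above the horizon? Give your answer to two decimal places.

10.12 h

Solar declination: sin δ = sin ε · sin L_s = sin 23.44° × sin 43.2° = 0.27230, so δ = +15.801°.
cos h₀ = −tan ϕ · tan δ = −tan(-40.7°) × tan(+15.801°) = 0.2434, so h₀ = 1.3249 rad = 75.91°.
Daylight = 2h₀/(2π) × 24.00 h = (1.3249/π) × 24.00 = 10.12 h.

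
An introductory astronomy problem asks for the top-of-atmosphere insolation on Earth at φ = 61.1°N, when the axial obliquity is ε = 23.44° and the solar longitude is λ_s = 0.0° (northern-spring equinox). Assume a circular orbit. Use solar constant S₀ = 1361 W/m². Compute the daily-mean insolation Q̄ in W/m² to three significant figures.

Solar declination: sin δ = sin ε · sin λ_s = sin 23.44° × sin 0.0° = 0.00000, so δ = +0.000°.
cos H₀ = −tan(+61.1°) tan(+0.000°) = -0.0000, H₀ = 1.5708 rad.
Bracket: H₀ sin φ sin δ + cos φ cos δ sin H₀ = 1.5708×0.87546×0.00000 + 0.48328×1.00000×1.00000 = 0.000000 + 0.483280 = 0.483280.
Q̄ = (S₀/π) × [bracket] = (1361/π) × 0.483280 = 209.4 W/m².

Q̄ ≈ 209 W/m²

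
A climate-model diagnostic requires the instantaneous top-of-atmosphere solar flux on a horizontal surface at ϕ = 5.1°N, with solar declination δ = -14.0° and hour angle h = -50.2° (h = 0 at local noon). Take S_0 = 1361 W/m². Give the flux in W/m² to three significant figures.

813 W/m²

cos θ_z = sin ϕ sin δ + cos ϕ cos δ cos h = -0.021505 + 0.618637 = 0.597132.
Flux = S_0 · cos θ_z = 1361 × 0.597132 = 812.7 W/m².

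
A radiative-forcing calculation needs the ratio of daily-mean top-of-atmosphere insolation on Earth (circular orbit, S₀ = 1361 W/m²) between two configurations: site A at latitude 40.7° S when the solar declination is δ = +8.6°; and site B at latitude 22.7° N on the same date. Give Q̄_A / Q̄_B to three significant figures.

— Configuration A (φ=-40.7°):
cos H₀ = −tan(-40.7°) tan(+8.600°) = 0.1301, H₀ = 1.4403 rad.
Bracket: H₀ sin φ sin δ + cos φ cos δ sin H₀ = 1.4403×-0.65210×0.14954 + 0.75813×0.98876×0.99150 = -0.140451 + 0.743237 = 0.602786.
Q̄ = (S₀/π) × [bracket] = (1361/π) × 0.602786 = 261.14 W/m².
— Configuration B (φ=+22.7°):
cos H₀ = −tan(+22.7°) tan(+8.600°) = -0.0633, H₀ = 1.6341 rad.
Bracket: H₀ sin φ sin δ + cos φ cos δ sin H₀ = 1.6341×0.38591×0.14954 + 0.92254×0.98876×0.99800 = 0.094302 + 0.910346 = 1.004648.
Q̄ = (S₀/π) × [bracket] = (1361/π) × 1.004648 = 435.23 W/m².
Ratio Q̄_A / Q̄_B = 261.14 / 435.23 = 0.6000.

Q̄_A / Q̄_B ≈ 0.600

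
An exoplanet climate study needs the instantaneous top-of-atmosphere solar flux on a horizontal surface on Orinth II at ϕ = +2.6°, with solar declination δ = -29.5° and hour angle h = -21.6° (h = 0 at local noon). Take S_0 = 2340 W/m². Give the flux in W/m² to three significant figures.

cos θ_z = sin ϕ sin δ + cos ϕ cos δ cos h = -0.022338 + 0.808403 = 0.786065.
Flux = S_0 · cos θ_z = 2340 × 0.786065 = 1839 W/m².

1.84e+03 W/m²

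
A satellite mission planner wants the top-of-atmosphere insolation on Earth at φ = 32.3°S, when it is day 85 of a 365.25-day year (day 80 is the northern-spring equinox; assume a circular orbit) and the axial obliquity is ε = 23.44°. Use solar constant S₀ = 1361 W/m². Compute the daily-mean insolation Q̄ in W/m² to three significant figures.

Solar longitude: λ_s = 360° × (85 − 80)/365.25 = 4.928°.
sin δ = sin 23.44° × sin 4.928° = 0.03417, so δ = +1.958°.
cos H₀ = −tan(-32.3°) tan(+1.958°) = 0.0216, H₀ = 1.5492 rad.
Bracket: H₀ sin φ sin δ + cos φ cos δ sin H₀ = 1.5492×-0.53435×0.03417 + 0.84526×0.99942×0.99977 = -0.028286 + 0.844575 = 0.816289.
Q̄ = (S₀/π) × [bracket] = (1361/π) × 0.816289 = 353.6 W/m².

Q̄ ≈ 354 W/m²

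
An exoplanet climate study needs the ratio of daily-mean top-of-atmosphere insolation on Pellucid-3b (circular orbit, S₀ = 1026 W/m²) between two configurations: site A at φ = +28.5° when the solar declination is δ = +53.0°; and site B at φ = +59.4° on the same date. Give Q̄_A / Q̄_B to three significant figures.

— Configuration A (φ=+28.5°):
cos H₀ = −tan(+28.5°) tan(+53.000°) = -0.7205, H₀ = 2.3754 rad.
Bracket: H₀ sin φ sin δ + cos φ cos δ sin H₀ = 2.3754×0.47716×0.79864 + 0.87882×0.60182×0.69343 = 0.905215 + 0.366749 = 1.271964.
Q̄ = (S₀/π) × [bracket] = (1026/π) × 1.271964 = 415.41 W/m².
— Configuration B (φ=+59.4°):
cos H₀ = −tan(+59.4°) tan(+53.000°) = -2.2439 ≤ −1 ⇒ polar day, H₀ = π.
Bracket: H₀ sin φ sin δ + cos φ cos δ sin H₀ = 3.1416×0.86074×0.79864 + 0.50904×0.60182×0.00000 = 2.159603 + 0.000000 = 2.159603.
Q̄ = (S₀/π) × [bracket] = (1026/π) × 2.159603 = 705.30 W/m².
Ratio Q̄_A / Q̄_B = 415.41 / 705.30 = 0.5890.

Q̄_A / Q̄_B ≈ 0.589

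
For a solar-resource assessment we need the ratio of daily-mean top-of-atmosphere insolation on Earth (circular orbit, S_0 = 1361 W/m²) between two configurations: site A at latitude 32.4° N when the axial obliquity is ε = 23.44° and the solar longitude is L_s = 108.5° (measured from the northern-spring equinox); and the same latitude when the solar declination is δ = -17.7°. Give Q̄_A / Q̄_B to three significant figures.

Q̄_A / Q̄_B ≈ 1.99

— Configuration A (ϕ=+32.4°):
Solar declination: sin δ = sin ε · sin L_s = sin 23.44° × sin 108.5° = 0.37723, so δ = +22.162°.
cos h₀ = −tan(+32.4°) tan(+22.162°) = -0.2585, h₀ = 1.8323 rad.
Bracket: h₀ sin ϕ sin δ + cos ϕ cos δ sin h₀ = 1.8323×0.53583×0.37723 + 0.84433×0.92612×0.96601 = 0.370365 + 0.755372 = 1.125737.
Q̄ = (S_0/π) × [bracket] = (1361/π) × 1.125737 = 487.69 W/m².
— Configuration B (ϕ=+32.4°):
cos h₀ = −tan(+32.4°) tan(-17.700°) = 0.2025, h₀ = 1.3669 rad.
Bracket: h₀ sin ϕ sin δ + cos ϕ cos δ sin h₀ = 1.3669×0.53583×-0.30403 + 0.84433×0.95266×0.97928 = -0.222679 + 0.787693 = 0.565014.
Q̄ = (S_0/π) × [bracket] = (1361/π) × 0.565014 = 244.78 W/m².
Ratio Q̄_A / Q̄_B = 487.69 / 244.78 = 1.992.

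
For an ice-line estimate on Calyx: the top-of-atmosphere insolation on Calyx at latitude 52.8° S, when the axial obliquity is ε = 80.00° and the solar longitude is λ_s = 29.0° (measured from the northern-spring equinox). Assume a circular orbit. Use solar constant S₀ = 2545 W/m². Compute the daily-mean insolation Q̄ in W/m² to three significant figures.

Solar declination: sin δ = sin ε · sin λ_s = sin 80.00° × sin 29.0° = 0.47744, so δ = +28.519°.
cos H₀ = −tan(-52.8°) tan(+28.519°) = 0.7159, H₀ = 0.7729 rad.
Bracket: H₀ sin φ sin δ + cos φ cos δ sin H₀ = 0.7729×-0.79653×0.47744 + 0.60460×0.87866×0.69823 = -0.293930 + 0.370926 = 0.076996.
Q̄ = (S₀/π) × [bracket] = (2545/π) × 0.076996 = 62.37 W/m².

Q̄ ≈ 62.4 W/m²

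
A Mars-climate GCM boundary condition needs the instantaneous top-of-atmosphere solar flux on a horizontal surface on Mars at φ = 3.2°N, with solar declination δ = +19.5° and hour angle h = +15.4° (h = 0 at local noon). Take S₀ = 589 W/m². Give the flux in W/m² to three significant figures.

cos θ_z = sin φ sin δ + cos φ cos δ cos h = 0.018634 + 0.907379 = 0.926013.
Flux = S₀ · cos θ_z = 589 × 0.926013 = 545.4 W/m².

545 W/m²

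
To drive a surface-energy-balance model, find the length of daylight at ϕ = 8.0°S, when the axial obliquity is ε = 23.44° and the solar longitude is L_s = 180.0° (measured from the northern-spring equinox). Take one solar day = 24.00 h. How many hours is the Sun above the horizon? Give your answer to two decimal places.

Solar declination: sin δ = sin ε · sin L_s = sin 23.44° × sin 180.0° = 0.00000, so δ = +0.000°.
cos h₀ = −tan ϕ · tan δ = −tan(-8.0°) × tan(+0.000°) = 0.0000, so h₀ = 1.5708 rad = 90.00°.
Daylight = 2h₀/(2π) × 24.00 h = (1.5708/π) × 24.00 = 12.00 h.

12.00 h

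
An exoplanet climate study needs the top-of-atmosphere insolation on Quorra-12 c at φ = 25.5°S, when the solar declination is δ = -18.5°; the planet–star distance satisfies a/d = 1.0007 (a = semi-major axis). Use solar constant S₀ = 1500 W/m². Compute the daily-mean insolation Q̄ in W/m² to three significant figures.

Q̄ ≈ 517 W/m²

cos H₀ = −tan(-25.5°) tan(-18.500°) = -0.1596, H₀ = 1.7311 rad.
Bracket: H₀ sin φ sin δ + cos φ cos δ sin H₀ = 1.7311×-0.43051×-0.31730 + 0.90259×0.94832×0.98718 = 0.236470 + 0.844971 = 1.081441.
Inverse-square distance factor (a/d)² = 1.0007² = 1.001400.
Q̄ = (S₀/π) × 1.001400 × [bracket] = (1500/π) × 1.001400 × 1.081441 = 517.1 W/m².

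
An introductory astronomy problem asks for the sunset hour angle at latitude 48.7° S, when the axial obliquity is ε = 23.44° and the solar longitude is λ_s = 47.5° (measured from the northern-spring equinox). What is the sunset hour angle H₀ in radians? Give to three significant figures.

H₀ = 1.21 rad

Solar declination: sin δ = sin ε · sin λ_s = sin 23.44° × sin 47.5° = 0.29328, so δ = +17.054°.
cos H₀ = −tan φ · tan δ = −tan(-48.7°) × tan(+17.054°) = 0.3492, so H₀ = 1.2141 rad = 69.56°.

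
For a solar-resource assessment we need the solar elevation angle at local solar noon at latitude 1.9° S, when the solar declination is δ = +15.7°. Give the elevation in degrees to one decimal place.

At local noon the hour angle is zero, so the zenith angle equals |φ − δ| = |-1.9° − (+15.700°)| = 17.600°.
Elevation = 90° − 17.600° = 72.4°.

72.4°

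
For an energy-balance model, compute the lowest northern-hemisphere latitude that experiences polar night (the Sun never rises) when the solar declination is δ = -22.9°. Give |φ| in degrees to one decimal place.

Polar night requires cos H₀ = −tan φ tan δ ≥ 1, i.e. tan φ tan δ ≤ −1.
The boundary is |tan φ| · |tan δ| = 1, so |φ| = 90° − |δ| = 90° − 22.9° = 67.1° in the northern hemisphere.

|φ| = 67.1°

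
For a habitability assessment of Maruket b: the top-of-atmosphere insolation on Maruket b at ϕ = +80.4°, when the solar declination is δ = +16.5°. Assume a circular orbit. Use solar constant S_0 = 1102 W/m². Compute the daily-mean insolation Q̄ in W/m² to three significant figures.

cos h₀ = −tan(+80.4°) tan(+16.500°) = -1.7513 ≤ −1 ⇒ polar day, h₀ = π.
Bracket: h₀ sin ϕ sin δ + cos ϕ cos δ sin h₀ = 3.1416×0.98600×0.28402 + 0.16677×0.95882×0.00000 = 0.879785 + 0.000000 = 0.879785.
Q̄ = (S_0/π) × [bracket] = (1102/π) × 0.879785 = 308.6 W/m².

Q̄ ≈ 309 W/m²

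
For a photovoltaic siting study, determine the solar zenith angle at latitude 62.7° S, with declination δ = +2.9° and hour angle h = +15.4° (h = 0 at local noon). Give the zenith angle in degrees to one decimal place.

cos θ_z = sin φ sin δ + cos φ cos δ cos h = -0.044958 + 0.441616 = 0.396658.
θ_z = arccos(0.396658) = 66.6°.

θ_z = 66.6°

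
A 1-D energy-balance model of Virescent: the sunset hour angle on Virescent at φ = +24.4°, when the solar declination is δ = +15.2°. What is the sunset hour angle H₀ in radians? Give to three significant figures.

cos H₀ = −tan φ · tan δ = −tan(+24.4°) × tan(+15.200°) = -0.1232, so H₀ = 1.6944 rad = 97.08°.

H₀ = 1.69 rad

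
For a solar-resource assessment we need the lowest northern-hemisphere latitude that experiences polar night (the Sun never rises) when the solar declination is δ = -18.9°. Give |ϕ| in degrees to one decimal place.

|ϕ| = 71.1°

Polar night requires cos h₀ = −tan ϕ tan δ ≥ 1, i.e. tan ϕ tan δ ≤ −1.
The boundary is |tan ϕ| · |tan δ| = 1, so |ϕ| = 90° − |δ| = 90° − 18.9° = 71.1° in the northern hemisphere.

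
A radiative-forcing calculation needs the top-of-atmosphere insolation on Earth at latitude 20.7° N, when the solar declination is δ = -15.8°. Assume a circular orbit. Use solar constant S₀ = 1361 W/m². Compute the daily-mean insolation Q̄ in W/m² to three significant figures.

cos H₀ = −tan(+20.7°) tan(-15.800°) = 0.1069, H₀ = 1.4637 rad.
Bracket: H₀ sin φ sin δ + cos φ cos δ sin H₀ = 1.4637×0.35347×-0.27228 + 0.93544×0.96222×0.99427 = -0.140871 + 0.894942 = 0.754071.
Q̄ = (S₀/π) × [bracket] = (1361/π) × 0.754071 = 326.7 W/m².

Q̄ ≈ 327 W/m²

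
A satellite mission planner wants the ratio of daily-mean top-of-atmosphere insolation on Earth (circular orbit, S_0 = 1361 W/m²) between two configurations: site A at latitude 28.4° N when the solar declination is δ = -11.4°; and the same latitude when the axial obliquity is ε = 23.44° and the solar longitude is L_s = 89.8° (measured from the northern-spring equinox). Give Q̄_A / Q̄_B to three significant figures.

Q̄_A / Q̄_B ≈ 0.639

— Configuration A (ϕ=+28.4°):
cos h₀ = −tan(+28.4°) tan(-11.400°) = 0.1090, h₀ = 1.4616 rad.
Bracket: h₀ sin ϕ sin δ + cos ϕ cos δ sin h₀ = 1.4616×0.47562×-0.19766 + 0.87965×0.98027×0.99404 = -0.137407 + 0.857155 = 0.719748.
Q̄ = (S_0/π) × [bracket] = (1361/π) × 0.719748 = 311.81 W/m².
— Configuration B (ϕ=+28.4°):
Solar declination: sin δ = sin ε · sin L_s = sin 23.44° × sin 89.8° = 0.39779, so δ = +23.440°.
cos h₀ = −tan(+28.4°) tan(+23.440°) = -0.2344, h₀ = 1.8074 rad.
Bracket: h₀ sin ϕ sin δ + cos ϕ cos δ sin h₀ = 1.8074×0.47562×0.39779 + 0.87965×0.91748×0.97213 = 0.341954 + 0.784568 = 1.126522.
Q̄ = (S_0/π) × [bracket] = (1361/π) × 1.126522 = 488.03 W/m².
Ratio Q̄_A / Q̄_B = 311.81 / 488.03 = 0.6389.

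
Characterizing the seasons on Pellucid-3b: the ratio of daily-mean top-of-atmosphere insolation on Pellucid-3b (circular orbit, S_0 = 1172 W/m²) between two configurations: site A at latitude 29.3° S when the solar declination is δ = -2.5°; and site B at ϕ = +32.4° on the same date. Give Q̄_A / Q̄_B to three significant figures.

Q̄_A / Q̄_B ≈ 1.12

— Configuration A (ϕ=-29.3°):
cos h₀ = −tan(-29.3°) tan(-2.500°) = -0.0245, h₀ = 1.5953 rad.
Bracket: h₀ sin ϕ sin δ + cos ϕ cos δ sin h₀ = 1.5953×-0.48938×-0.04362 + 0.87207×0.99905×0.99970 = 0.034054 + 0.870980 = 0.905034.
Q̄ = (S_0/π) × [bracket] = (1172/π) × 0.905034 = 337.63 W/m².
— Configuration B (ϕ=+32.4°):
cos h₀ = −tan(+32.4°) tan(-2.500°) = 0.0277, h₀ = 1.5431 rad.
Bracket: h₀ sin ϕ sin δ + cos ϕ cos δ sin h₀ = 1.5431×0.53583×-0.04362 + 0.84433×0.99905×0.99962 = -0.036067 + 0.843207 = 0.807140.
Q̄ = (S_0/π) × [bracket] = (1172/π) × 0.807140 = 301.11 W/m².
Ratio Q̄_A / Q̄_B = 337.63 / 301.11 = 1.121.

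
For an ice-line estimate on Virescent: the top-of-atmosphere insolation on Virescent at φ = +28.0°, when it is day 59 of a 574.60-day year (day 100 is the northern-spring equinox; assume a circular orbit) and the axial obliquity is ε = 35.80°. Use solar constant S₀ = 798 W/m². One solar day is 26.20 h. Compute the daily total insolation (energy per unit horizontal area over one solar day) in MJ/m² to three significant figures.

Solar longitude: λ_s = 360° × (59 − 100)/574.60 = -25.687°, i.e. -25.687° + 360° = 334.313°.
sin δ = sin 35.80° × sin 334.313° = -0.25356, so δ = -14.688°.
cos H₀ = −tan(+28.0°) tan(-14.688°) = 0.1394, H₀ = 1.4310 rad.
Bracket: H₀ sin φ sin δ + cos φ cos δ sin H₀ = 1.4310×0.46947×-0.25356 + 0.88295×0.96732×0.99024 = -0.170345 + 0.845759 = 0.675414.
Q̄ = (S₀/π) × [bracket] = (798/π) × 0.675414 = 171.56 W/m².
Daily total = Q̄ × 26.20 h × 3600 s/h = 171.56 × 26.20 × 3600 / 10⁶ = 16.18 MJ/m².

16.2 MJ/m²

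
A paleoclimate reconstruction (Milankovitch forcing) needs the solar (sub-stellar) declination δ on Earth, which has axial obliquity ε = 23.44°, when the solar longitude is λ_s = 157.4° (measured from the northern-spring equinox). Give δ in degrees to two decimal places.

sin δ = sin ε · sin λ_s = sin 23.44° × sin 157.4° = 0.152868.
δ = arcsin(0.152868) = +8.79°.

δ = +8.79°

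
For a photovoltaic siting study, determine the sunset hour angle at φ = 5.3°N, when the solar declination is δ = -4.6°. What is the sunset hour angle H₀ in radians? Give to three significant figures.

cos H₀ = −tan φ · tan δ = −tan(+5.3°) × tan(-4.600°) = 0.0075, so H₀ = 1.5633 rad = 89.57°.

H₀ = 1.56 rad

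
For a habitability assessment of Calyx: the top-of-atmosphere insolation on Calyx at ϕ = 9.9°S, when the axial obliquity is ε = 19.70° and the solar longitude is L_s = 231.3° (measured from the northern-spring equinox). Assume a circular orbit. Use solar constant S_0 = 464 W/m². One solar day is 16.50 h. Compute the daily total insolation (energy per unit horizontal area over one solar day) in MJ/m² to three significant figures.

8.97 MJ/m²

Solar declination: sin δ = sin ε · sin L_s = sin 19.70° × sin 231.3° = -0.26308, so δ = -15.253°.
cos h₀ = −tan(-9.9°) tan(-15.253°) = -0.0476, h₀ = 1.6184 rad.
Bracket: h₀ sin ϕ sin δ + cos ϕ cos δ sin h₀ = 1.6184×-0.17193×-0.26308 + 0.98511×0.96477×0.99887 = 0.073202 + 0.949331 = 1.022533.
Q̄ = (S_0/π) × [bracket] = (464/π) × 1.022533 = 151.02 W/m².
Daily total = Q̄ × 16.50 h × 3600 s/h = 151.02 × 16.50 × 3600 / 10⁶ = 8.971 MJ/m².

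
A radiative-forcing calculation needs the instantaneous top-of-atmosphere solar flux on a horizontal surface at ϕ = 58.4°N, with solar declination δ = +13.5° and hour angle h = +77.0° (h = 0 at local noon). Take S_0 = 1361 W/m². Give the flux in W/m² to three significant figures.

427 W/m²

cos θ_z = sin ϕ sin δ + cos ϕ cos δ cos h = 0.198832 + 0.114614 = 0.313446.
Flux = S_0 · cos θ_z = 1361 × 0.313446 = 426.6 W/m².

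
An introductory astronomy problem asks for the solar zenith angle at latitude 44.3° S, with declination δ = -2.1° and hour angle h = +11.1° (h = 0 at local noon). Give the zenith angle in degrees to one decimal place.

θ_z = 43.3°

cos θ_z = sin φ sin δ + cos φ cos δ cos h = 0.025593 + 0.701832 = 0.727425.
θ_z = arccos(0.727425) = 43.3°.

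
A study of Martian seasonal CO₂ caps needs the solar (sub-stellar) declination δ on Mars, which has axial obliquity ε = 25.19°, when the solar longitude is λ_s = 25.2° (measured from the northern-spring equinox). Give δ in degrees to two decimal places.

δ = +10.44°

sin δ = sin ε · sin λ_s = sin 25.19° × sin 25.2° = 0.181221.
δ = arcsin(0.181221) = +10.44°.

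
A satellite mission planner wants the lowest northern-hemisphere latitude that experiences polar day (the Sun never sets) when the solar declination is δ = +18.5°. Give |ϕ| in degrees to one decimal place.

|ϕ| = 71.5°

Polar day requires cos h₀ = −tan ϕ tan δ ≤ −1, i.e. tan ϕ tan δ ≥ 1.
The boundary is |tan ϕ| · |tan δ| = 1, so |ϕ| = 90° − |δ| = 90° − 18.5° = 71.5° in the northern hemisphere.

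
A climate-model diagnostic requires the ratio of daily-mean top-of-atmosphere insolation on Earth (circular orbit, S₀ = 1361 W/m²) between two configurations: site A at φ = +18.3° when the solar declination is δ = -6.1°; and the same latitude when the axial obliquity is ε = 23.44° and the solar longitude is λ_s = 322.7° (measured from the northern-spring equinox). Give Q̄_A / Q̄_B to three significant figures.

Q̄_A / Q̄_B ≈ 1.11

— Configuration A (φ=+18.3°):
cos H₀ = −tan(+18.3°) tan(-6.100°) = 0.0353, H₀ = 1.5354 rad.
Bracket: H₀ sin φ sin δ + cos φ cos δ sin H₀ = 1.5354×0.31399×-0.10626 + 0.94943×0.99434×0.99938 = -0.051228 + 0.943471 = 0.892243.
Q̄ = (S₀/π) × [bracket] = (1361/π) × 0.892243 = 386.54 W/m².
— Configuration B (φ=+18.3°):
Solar declination: sin δ = sin ε · sin λ_s = sin 23.44° × sin 322.7° = -0.24106, so δ = -13.949°.
cos H₀ = −tan(+18.3°) tan(-13.949°) = 0.0821, H₀ = 1.4886 rad.
Bracket: H₀ sin φ sin δ + cos φ cos δ sin H₀ = 1.4886×0.31399×-0.24106 + 0.94943×0.97051×0.99662 = -0.112673 + 0.918317 = 0.805644.
Q̄ = (S₀/π) × [bracket] = (1361/π) × 0.805644 = 349.02 W/m².
Ratio Q̄_A / Q̄_B = 386.54 / 349.02 = 1.108.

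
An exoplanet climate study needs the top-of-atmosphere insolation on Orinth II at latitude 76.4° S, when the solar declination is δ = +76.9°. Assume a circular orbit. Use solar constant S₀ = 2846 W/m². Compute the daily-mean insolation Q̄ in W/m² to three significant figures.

cos H₀ = −tan(-76.4°) tan(+76.900°) = 17.7627 ≥ 1 ⇒ polar night, H₀ = 0 and Q̄ = 0.

Q̄ ≈ 0.00 W/m²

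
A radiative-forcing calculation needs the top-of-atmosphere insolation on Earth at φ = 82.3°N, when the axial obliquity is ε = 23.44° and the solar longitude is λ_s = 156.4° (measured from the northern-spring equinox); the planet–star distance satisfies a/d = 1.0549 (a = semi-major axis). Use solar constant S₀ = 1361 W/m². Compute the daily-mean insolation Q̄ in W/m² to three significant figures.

Solar declination: sin δ = sin ε · sin λ_s = sin 23.44° × sin 156.4° = 0.15925, so δ = +9.164°.
cos H₀ = −tan(+82.3°) tan(+9.164°) = -1.1931 ≤ −1 ⇒ polar day, H₀ = π.
Bracket: H₀ sin φ sin δ + cos φ cos δ sin H₀ = 3.1416×0.99098×0.15925 + 0.13399×0.98724×0.00000 = 0.495787 + 0.000000 = 0.495787.
Inverse-square distance factor (a/d)² = 1.0549² = 1.112814.
Q̄ = (S₀/π) × 1.112814 × [bracket] = (1361/π) × 1.112814 × 0.495787 = 239.0 W/m².

Q̄ ≈ 239 W/m²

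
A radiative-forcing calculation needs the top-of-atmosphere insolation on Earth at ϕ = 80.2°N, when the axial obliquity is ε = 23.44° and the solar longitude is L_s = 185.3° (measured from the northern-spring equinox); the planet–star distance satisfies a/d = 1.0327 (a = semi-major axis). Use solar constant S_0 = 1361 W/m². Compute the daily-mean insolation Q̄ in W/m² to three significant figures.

Solar declination: sin δ = sin ε · sin L_s = sin 23.44° × sin 185.3° = -0.03674, so δ = -2.106°.
cos h₀ = −tan(+80.2°) tan(-2.106°) = 0.2129, h₀ = 1.3563 rad.
Bracket: h₀ sin ϕ sin δ + cos ϕ cos δ sin h₀ = 1.3563×0.98541×-0.03674 + 0.17021×0.99932×0.97708 = -0.049103 + 0.166196 = 0.117093.
Inverse-square distance factor (a/d)² = 1.0327² = 1.066469.
Q̄ = (S_0/π) × 1.066469 × [bracket] = (1361/π) × 1.066469 × 0.117093 = 54.10 W/m².

Q̄ ≈ 54.1 W/m²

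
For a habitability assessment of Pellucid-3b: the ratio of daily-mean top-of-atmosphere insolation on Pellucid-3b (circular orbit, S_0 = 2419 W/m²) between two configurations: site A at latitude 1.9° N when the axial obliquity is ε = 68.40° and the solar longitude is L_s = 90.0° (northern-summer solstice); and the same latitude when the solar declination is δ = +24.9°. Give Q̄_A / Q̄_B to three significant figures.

— Configuration A (ϕ=+1.9°):
Solar declination: sin δ = sin ε · sin L_s = sin 68.40° × sin 90.0° = 0.92978, so δ = +68.400°.
cos h₀ = −tan(+1.9°) tan(+68.400°) = -0.0838, h₀ = 1.6547 rad.
Bracket: h₀ sin ϕ sin δ + cos ϕ cos δ sin h₀ = 1.6547×0.03316×0.92978 + 0.99945×0.36812×0.99648 = 0.051017 + 0.366622 = 0.417639.
Q̄ = (S_0/π) × [bracket] = (2419/π) × 0.417639 = 321.58 W/m².
— Configuration B (ϕ=+1.9°):
cos h₀ = −tan(+1.9°) tan(+24.900°) = -0.0154, h₀ = 1.5862 rad.
Bracket: h₀ sin ϕ sin δ + cos ϕ cos δ sin h₀ = 1.5862×0.03316×0.42104 + 0.99945×0.90704×0.99988 = 0.022146 + 0.906432 = 0.928578.
Q̄ = (S_0/π) × [bracket] = (2419/π) × 0.928578 = 715.00 W/m².
Ratio Q̄_A / Q̄_B = 321.58 / 715.00 = 0.4498.

Q̄_A / Q̄_B ≈ 0.450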